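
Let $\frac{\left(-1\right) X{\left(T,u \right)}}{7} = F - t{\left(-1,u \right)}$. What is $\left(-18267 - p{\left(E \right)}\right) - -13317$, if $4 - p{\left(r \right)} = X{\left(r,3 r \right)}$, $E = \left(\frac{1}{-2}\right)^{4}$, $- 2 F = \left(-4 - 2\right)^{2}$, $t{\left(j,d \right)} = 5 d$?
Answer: $- \frac{77143}{16} \approx -4821.4$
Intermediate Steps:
$F = -18$ ($F = - \frac{\left(-4 - 2\right)^{2}}{2} = - \frac{\left(-6\right)^{2}}{2} = \left(- \frac{1}{2}\right) 36 = -18$)
$E = \frac{1}{16}$ ($E = \left(- \frac{1}{2}\right)^{4} = \frac{1}{16} \approx 0.0625$)
$X{\left(T,u \right)} = 126 + 35 u$ ($X{\left(T,u \right)} = - 7 \left(-18 - 5 u\right) = 126 + 35 u$)
$p{\left(r \right)} = -122 - 105 r$ ($p{\left(r \right)} = 4 - \left(126 + 35 \cdot 3 r\right) = 4 - \left(126 + 105 r\right) = -122 - 105 r$)
$\left(-18267 - p{\left(E \right)}\right) - -13317 = \left(-18267 - \left(-122 - \frac{105}{16}\right)\right) - -13317 = \left(-18267 - \left(-122 - \frac{105}{16}\right)\right) + 13317 = \left(-18267 - - \frac{2057}{16}\right) + 13317 = \left(-18267 + \frac{2057}{16}\right) + 13317 = - \frac{290215}{16} + 13317 = - \frac{77143}{16}$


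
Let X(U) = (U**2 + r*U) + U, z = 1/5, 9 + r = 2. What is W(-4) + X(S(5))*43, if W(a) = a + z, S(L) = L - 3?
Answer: -1739/5 ≈ -347.80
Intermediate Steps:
r = -7 (r = -9 + 2 = -7)
S(L) = -3 + L
z = 1/5 ≈ 0.20000
X(U) = U**2 - 6*U (X(U) = (U**2 - 7*U) + U = U**2 - 6*U)
W(a) = 1/5 + a (W(a) = a + 1/5 = 1/5 + a)
W(-4) + X(S(5))*43 = (1/5 - 4) + ((-3 + 5)*(-6 + (-3 + 5)))*43 = -19/5 + (2*(-6 + 2))*43 = -19/5 + (2*(-4))*43 = -19/5 - 8*43 = -19/5 - 344 = -1739/5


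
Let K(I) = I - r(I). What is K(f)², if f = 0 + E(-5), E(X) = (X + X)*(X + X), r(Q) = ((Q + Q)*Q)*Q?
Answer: 3999600010000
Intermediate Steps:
r(Q) = 2*Q³ (r(Q) = ((2*Q)*Q)*Q = (2*Q²)*Q = 2*Q³)
E(X) = 4*X² (E(X) = (2*X)*(2*X) = 4*X²)
f = 100 (f = 0 + 4*(-5)² = 0 + 4*25 = 0 + 100 = 100)
K(I) = I - 2*I³
K(f)² = (100 - 2*100³)² = (100 - 2*1000000)² = (100 - 2000000)² = (-1999900)² = 3999600010000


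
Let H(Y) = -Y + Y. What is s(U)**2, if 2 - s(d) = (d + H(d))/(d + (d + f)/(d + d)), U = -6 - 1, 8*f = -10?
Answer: 106276/128881 ≈ 0.82461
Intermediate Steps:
f = -5/4 (f = (1/8)*(-10) = -5/4 ≈ -1.2500)
H(Y) = 0
U = -7
s(d) = 2 - d/(d + (-5/4 + d)/(2*d)) (s(d) = 2 - (d + 0)/(d + (d - 5/4)/(d + d)) = 2 - d/(d + (-5/4 + d)/((2*d))) = 2 - d/(d + (-5/4 + d)*(1/(2*d))) = 2 - d/(d + (-5/4 + d)/(2*d)))
s(U)**2 = (2*(-5 + 4*(-7) + 4*(-7)**2)/(-5 + 4*(-7) + 8*(-7)**2))**2 = (2*(-5 - 28 + 4*49)/(-5 - 28 + 8*49))**2 = (2*(-5 - 28 + 196)/(-5 - 28 + 392))**2 = (2*163/359)**2 = (2*(1/359)*163)**2 = (326/359)**2 = 106276/128881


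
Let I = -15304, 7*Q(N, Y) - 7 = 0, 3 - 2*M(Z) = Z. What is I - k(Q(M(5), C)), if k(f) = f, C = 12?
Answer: -15305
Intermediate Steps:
M(Z) = 3/2 - Z/2
Q(N, Y) = 1 (Q(N, Y) = 1 + (⅐)*0 = 1 + 0 = 1)
I - k(Q(M(5), C)) = -15304 - 1*1 = -15304 - 1 = -15305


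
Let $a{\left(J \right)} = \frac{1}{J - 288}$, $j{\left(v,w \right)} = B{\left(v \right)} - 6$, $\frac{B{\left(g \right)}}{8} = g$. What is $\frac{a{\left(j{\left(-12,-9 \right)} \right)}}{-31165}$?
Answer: $\frac{1}{12154350} \approx 8.2275 \cdot 10^{-8}$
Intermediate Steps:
$B{\left(g \right)} = 8 g$
$j{\left(v,w \right)} = -6 + 8 v$ ($j{\left(v,w \right)} = 8 v - 6 = -6 + 8 v$)
$a{\left(J \right)} = \frac{1}{-288 + J}$
$\frac{a{\left(j{\left(-12,-9 \right)} \right)}}{-31165} = \frac{1}{\left(-288 + \left(-6 + 8 \left(-12\right)\right)\right) \left(-31165\right)} = \frac{1}{-288 - 102} \left(- \frac{1}{31165}\right) = \frac{1}{-390} \left(- \frac{1}{31165}\right) = \left(- \frac{1}{390}\right) \left(- \frac{1}{31165}\right) = \frac{1}{12154350}$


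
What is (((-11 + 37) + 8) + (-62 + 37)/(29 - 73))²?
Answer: 2313441/1936 ≈ 1195.0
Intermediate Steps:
(((-11 + 37) + 8) + (-62 + 37)/(29 - 73))² = ((26 + 8) - 25/(-44))² = (34 - 25*(-1/44))² = (34 + 25/44)² = (1521/44)² = 2313441/1936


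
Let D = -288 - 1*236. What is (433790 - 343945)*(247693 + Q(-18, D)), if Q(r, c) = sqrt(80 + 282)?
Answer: 22253977585 + 89845*sqrt(362) ≈ 2.2256e+10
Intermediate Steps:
D = -524 (D = -288 - 236 = -524)
Q(r, c) = sqrt(362)
(433790 - 343945)*(247693 + Q(-18, D)) = (433790 - 343945)*(247693 + sqrt(362)) = 89845*(247693 + sqrt(362)) = 22253977585 + 89845*sqrt(362)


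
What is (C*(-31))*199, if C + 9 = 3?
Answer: 37014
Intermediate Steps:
C = -6 (C = -9 + 3 = -6)
(C*(-31))*199 = -6*(-31)*199 = 186*199 = 37014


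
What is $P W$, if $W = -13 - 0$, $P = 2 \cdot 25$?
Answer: $-650$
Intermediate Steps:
$P = 50$
$W = -13$ ($W = -13 + 0 = -13$)
$P W = 50 \left(-13\right) = -650$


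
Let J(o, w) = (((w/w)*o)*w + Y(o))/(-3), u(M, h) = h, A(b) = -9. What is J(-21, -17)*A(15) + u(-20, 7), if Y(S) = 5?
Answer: 1093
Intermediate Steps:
J(o, w) = -5/3 - o*w/3 (J(o, w) = (((w/w)*o)*w + 5)/(-3) = ((1*o)*w + 5)*(-⅓) = (o*w + 5)*(-⅓) = (5 + o*w)*(-⅓) = -5/3 - o*w/3)
J(-21, -17)*A(15) + u(-20, 7) = (-5/3 - ⅓*(-21)*(-17))*(-9) + 7 = (-5/3 - 119)*(-9) + 7 = -362/3*(-9) + 7 = 1086 + 7 = 1093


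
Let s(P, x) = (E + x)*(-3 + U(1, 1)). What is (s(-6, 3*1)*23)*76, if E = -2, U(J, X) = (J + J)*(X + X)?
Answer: 1748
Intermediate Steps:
U(J, X) = 4*J*X (U(J, X) = (2*J)*(2*X) = 4*J*X)
s(P, x) = -2 + x (s(P, x) = (-2 + x)*(-3 + 4*1*1) = (-2 + x)*(-3 + 4) = (-2 + x)*1 = -2 + x)
(s(-6, 3*1)*23)*76 = ((-2 + 3*1)*23)*76 = ((-2 + 3)*23)*76 = (1*23)*76 = 23*76 = 1748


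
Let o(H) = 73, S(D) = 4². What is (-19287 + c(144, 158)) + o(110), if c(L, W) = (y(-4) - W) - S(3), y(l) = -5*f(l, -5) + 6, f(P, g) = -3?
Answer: -19367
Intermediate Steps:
S(D) = 16
y(l) = 21 (y(l) = -5*(-3) + 6 = 15 + 6 = 21)
c(L, W) = 5 - W (c(L, W) = (21 - W) - 1*16 = (21 - W) - 16 = 5 - W)
(-19287 + c(144, 158)) + o(110) = (-19287 + (5 - 1*158)) + 73 = (-19287 + (5 - 158)) + 73 = (-19287 - 153) + 73 = -19440 + 73 = -19367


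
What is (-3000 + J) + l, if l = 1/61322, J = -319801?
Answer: -19794802921/61322 ≈ -3.2280e+5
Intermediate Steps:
l = 1/61322 ≈ 1.6307e-5
(-3000 + J) + l = (-3000 - 319801) + 1/61322 = -322801 + 1/61322 = -19794802921/61322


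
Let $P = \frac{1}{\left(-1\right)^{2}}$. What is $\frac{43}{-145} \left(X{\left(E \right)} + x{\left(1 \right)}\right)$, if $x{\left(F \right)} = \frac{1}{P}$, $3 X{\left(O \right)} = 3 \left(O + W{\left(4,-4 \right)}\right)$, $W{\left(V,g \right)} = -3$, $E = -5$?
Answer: $\frac{301}{145} \approx 2.0759$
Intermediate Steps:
$P = 1$ ($P = 1^{-1} = 1$)
$X{\left(O \right)} = -3 + O$ ($X{\left(O \right)} = \frac{3 \left(O - 3\right)}{3} = \frac{3 \left(-3 + O\right)}{3} = \frac{-9 + 3 O}{3} = -3 + O$)
$x{\left(F \right)} = 1$ ($x{\left(F \right)} = 1^{-1} = 1$)
$\frac{43}{-145} \left(X{\left(E \right)} + x{\left(1 \right)}\right) = \frac{43}{-145} \left(\left(-3 - 5\right) + 1\right) = 43 \left(- \frac{1}{145}\right) \left(-8 + 1\right) = \left(- \frac{43}{145}\right) \left(-7\right) = \frac{301}{145}$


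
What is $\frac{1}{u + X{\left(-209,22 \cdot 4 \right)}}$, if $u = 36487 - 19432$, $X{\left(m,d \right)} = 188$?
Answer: $\frac{1}{17243} \approx 5.7995 \cdot 10^{-5}$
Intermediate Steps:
$u = 17055$ ($u = 36487 + \left(-24626 + 5194\right) = 36487 - 19432 = 17055$)
$\frac{1}{u + X{\left(-209,22 \cdot 4 \right)}} = \frac{1}{17055 + 188} = \frac{1}{17243}$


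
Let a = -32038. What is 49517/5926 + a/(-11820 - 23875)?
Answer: 1957366503/211528570 ≈ 9.2534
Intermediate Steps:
49517/5926 + a/(-11820 - 23875) = 49517/5926 - 32038/(-11820 - 23875) = 49517*(1/5926) - 32038/(-35695) = 49517/5926 - 32038*(-1/35695) = 49517/5926 + 32038/35695 = 1957366503/211528570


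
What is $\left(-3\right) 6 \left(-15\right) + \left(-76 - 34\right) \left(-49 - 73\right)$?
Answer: $13690$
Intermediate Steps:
$\left(-3\right) 6 \left(-15\right) + \left(-76 - 34\right) \left(-49 - 73\right) = \left(-18\right) \left(-15\right) - -13420 = 270 + 13420 = 13690$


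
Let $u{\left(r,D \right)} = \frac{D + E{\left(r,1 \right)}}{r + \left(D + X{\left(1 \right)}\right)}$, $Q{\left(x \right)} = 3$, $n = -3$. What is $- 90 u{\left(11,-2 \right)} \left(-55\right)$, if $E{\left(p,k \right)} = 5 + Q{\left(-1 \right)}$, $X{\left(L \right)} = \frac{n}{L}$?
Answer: $4950$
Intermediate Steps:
$X{\left(L \right)} = - \frac{3}{L}$
$E{\left(p,k \right)} = 8$ ($E{\left(p,k \right)} = 5 + 3 = 8$)
$u{\left(r,D \right)} = \frac{8 + D}{-3 + D + r}$ ($u{\left(r,D \right)} = \frac{D + 8}{r + \left(D - \frac{3}{1}\right)} = \frac{8 + D}{r + \left(D - 3\right)} = \frac{8 + D}{r + \left(-3 + D\right)} = \frac{8 + D}{-3 + D + r}$)
$- 90 u{\left(11,-2 \right)} \left(-55\right) = - 90 \frac{8 - 2}{-3 - 2 + 11} \left(-55\right) = - 90 \cdot \frac{1}{6} \cdot 6 \left(-55\right) = \left(-90\right) 1 \left(-55\right) = \left(-90\right) \left(-55\right) = 4950$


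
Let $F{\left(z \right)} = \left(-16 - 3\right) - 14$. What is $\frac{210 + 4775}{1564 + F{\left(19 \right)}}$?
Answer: $\frac{4985}{1531} \approx 3.256$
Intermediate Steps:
$F{\left(z \right)} = -33$ ($F{\left(z \right)} = -19 - 14 = -33$)
$\frac{210 + 4775}{1564 + F{\left(19 \right)}} = \frac{210 + 4775}{1564 - 33} = \frac{4985}{1531}$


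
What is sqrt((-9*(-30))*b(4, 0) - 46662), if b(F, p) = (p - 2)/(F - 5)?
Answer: I*sqrt(46122) ≈ 214.76*I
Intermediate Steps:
b(F, p) = (-2 + p)/(-5 + F)
sqrt((-9*(-30))*b(4, 0) - 46662) = sqrt((-9*(-30))*((-2 + 0)/(-5 + 4)) - 46662) = sqrt(270*(-2/(-1)) - 46662) = sqrt(270*(-1*(-2)) - 46662) = sqrt(270*2 - 46662) = sqrt(540 - 46662) = sqrt(-46122) = I*sqrt(46122)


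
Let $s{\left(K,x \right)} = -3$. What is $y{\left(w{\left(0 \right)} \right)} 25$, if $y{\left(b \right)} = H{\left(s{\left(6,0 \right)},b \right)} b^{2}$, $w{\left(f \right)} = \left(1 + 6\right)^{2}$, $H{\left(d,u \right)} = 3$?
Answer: $180075$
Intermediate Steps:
$w{\left(f \right)} = 49$ ($w{\left(f \right)} = 7^{2} = 49$)
$y{\left(b \right)} = 3 b^{2}$
$y{\left(w{\left(0 \right)} \right)} 25 = 3 \cdot 49^{2} \cdot 25 = 3 \cdot 2401 \cdot 25 = 7203 \cdot 25 = 180075$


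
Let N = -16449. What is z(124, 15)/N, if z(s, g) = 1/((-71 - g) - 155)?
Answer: 1/3964209 ≈ 2.5226e-7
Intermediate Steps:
z(s, g) = 1/(-226 - g)
z(124, 15)/N = -1/(226 + 15)/(-16449) = -1/241*(-1/16449) = 1/3964209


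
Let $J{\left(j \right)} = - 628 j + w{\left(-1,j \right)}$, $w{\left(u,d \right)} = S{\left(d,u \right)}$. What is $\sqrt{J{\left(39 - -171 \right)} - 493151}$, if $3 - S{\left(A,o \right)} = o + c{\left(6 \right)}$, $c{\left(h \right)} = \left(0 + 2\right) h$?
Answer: $i \sqrt{625039} \approx 790.59 i$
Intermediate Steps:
$c{\left(h \right)} = 2 h$
$S{\left(A,o \right)} = -9 - o$ ($S{\left(A,o \right)} = 3 - \left(o + 2 \cdot 6\right) = 3 - \left(o + 12\right) = 3 - \left(12 + o\right) = -9 - o$)
$w{\left(u,d \right)} = -9 - u$
$J{\left(j \right)} = -8 - 628 j$ ($J{\left(j \right)} = - 628 j - 8 = -8 - 628 j$)
$\sqrt{J{\left(39 - -171 \right)} - 493151} = \sqrt{\left(-8 - 628 \left(39 - -171\right)\right) - 493151} = \sqrt{\left(-8 - 628 \left(39 + 171\right)\right) - 493151} = \sqrt{\left(-8 - 131880\right) - 493151} = \sqrt{-131888 - 493151} = \sqrt{-625039} = i \sqrt{625039}$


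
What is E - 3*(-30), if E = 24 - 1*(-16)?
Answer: 130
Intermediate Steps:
E = 40 (E = 24 + 16 = 40)
E - 3*(-30) = 40 - 3*(-30) = 40 + 90 = 130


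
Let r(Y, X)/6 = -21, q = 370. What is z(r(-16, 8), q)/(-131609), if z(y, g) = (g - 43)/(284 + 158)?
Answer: -327/58171178 ≈ -5.6213e-6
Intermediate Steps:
r(Y, X) = -126 (r(Y, X) = 6*(-21) = -126)
z(y, g) = -43/442 + g/442 (z(y, g) = (-43 + g)/442 = (-43 + g)*(1/442) = -43/442 + g/442)
z(r(-16, 8), q)/(-131609) = (-43/442 + (1/442)*370)/(-131609) = (-43/442 + 185/221)*(-1/131609) = (327/442)*(-1/131609) = -327/58171178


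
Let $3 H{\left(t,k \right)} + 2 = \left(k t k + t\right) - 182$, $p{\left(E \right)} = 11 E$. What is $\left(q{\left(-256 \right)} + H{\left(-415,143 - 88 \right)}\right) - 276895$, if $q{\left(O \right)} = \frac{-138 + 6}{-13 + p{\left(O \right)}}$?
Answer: $- \frac{655906435}{943} \approx -6.9555 \cdot 10^{5}$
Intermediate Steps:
$H{\left(t,k \right)} = - \frac{184}{3} + \frac{t}{3} + \frac{t k^{2}}{3}$ ($H{\left(t,k \right)} = - \frac{2}{3} + \frac{\left(k t k + t\right) - 182}{3} = - \frac{2}{3} + \frac{\left(t k^{2} + t\right) - 182}{3} = - \frac{2}{3} + \frac{\left(t + t k^{2}\right) - 182}{3} = - \frac{2}{3} + \frac{-182 + t + t k^{2}}{3} = - \frac{2}{3} + \left(- \frac{182}{3} + \frac{t}{3} + \frac{t k^{2}}{3}\right) = - \frac{184}{3} + \frac{t}{3} + \frac{t k^{2}}{3}$)
$q{\left(O \right)} = - \frac{132}{-13 + 11 O}$ ($q{\left(O \right)} = \frac{-138 + 6}{-13 + 11 O} = - \frac{132}{-13 + 11 O}$)
$\left(q{\left(-256 \right)} + H{\left(-415,143 - 88 \right)}\right) - 276895 = \left(- \frac{132}{-13 + 11 \left(-256\right)} + \left(- \frac{184}{3} + \frac{1}{3} \left(-415\right) + \frac{1}{3} \left(-415\right) \left(143 - 88\right)^{2}\right)\right) - 276895 = \left(- \frac{132}{-13 - 2816} - \left(\frac{599}{3} + \frac{415 \left(143 - 88\right)^{2}}{3}\right)\right) - 276895 = \left(- \frac{132}{-2829} - \left(\frac{599}{3} + \frac{1255375}{3}\right)\right) - 276895 = \left(\left(-132\right) \left(- \frac{1}{2829}\right) - \left(\frac{599}{3} + \frac{1255375}{3}\right)\right) - 276895 = \left(\frac{44}{943} - 418658\right) - 276895 = - \frac{394794450}{943} - 276895 = - \frac{655906435}{943}$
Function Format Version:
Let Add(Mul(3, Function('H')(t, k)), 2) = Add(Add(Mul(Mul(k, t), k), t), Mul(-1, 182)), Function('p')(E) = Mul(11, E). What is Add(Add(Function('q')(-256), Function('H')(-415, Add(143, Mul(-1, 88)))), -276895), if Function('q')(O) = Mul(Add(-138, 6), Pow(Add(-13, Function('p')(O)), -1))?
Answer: Rational(-655906435, 943) ≈ -6.9555e+5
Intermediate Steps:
Function('H')(t, k) = Add(Rational(-184, 3), Mul(Rational(1, 3), t), Mul(Rational(1, 3), t, Pow(k, 2))) (Function('H')(t, k) = Add(Rational(-2, 3), Mul(Rational(1, 3), Add(Add(Mul(Mul(k, t), k), t), Mul(-1, 182)))) = Add(Rational(-2, 3), Mul(Rational(1, 3), Add(Add(Mul(t, Pow(k, 2)), t), -182))) = Add(Rational(-2, 3), Mul(Rational(1, 3), Add(Add(t, Mul(t, Pow(k, 2))), -182))) = Add(Rational(-2, 3), Mul(Rational(1, 3), Add(-182, t, Mul(t, Pow(k, 2))))) = Add(Rational(-2, 3), Add(Rational(-182, 3), Mul(Rational(1, 3), t), Mul(Rational(1, 3), t, Pow(k, 2)))) = Add(Rational(-184, 3), Mul(Rational(1, 3), t), Mul(Rational(1, 3), t, Pow(k, 2))))
Function('q')(O) = Mul(-132, Pow(Add(-13, Mul(11, O)), -1)) (Function('q')(O) = Mul(Add(-138, 6), Pow(Add(-13, Mul(11, O)), -1)) = Mul(-132, Pow(Add(-13, Mul(11, O)), -1)))
Add(Add(Function('q')(-256), Function('H')(-415, Add(143, Mul(-1, 88)))), -276895) = Add(Add(Mul(-132, Pow(Add(-13, Mul(11, -256)), -1)), Add(Rational(-184, 3), Mul(Rational(1, 3), -415), Mul(Rational(1, 3), -415, Pow(Add(143, Mul(-1, 88)), 2)))), -276895) = Add(Add(Mul(-132, Pow(Add(-13, -2816), -1)), Add(Rational(-184, 3), Rational(-415, 3), Mul(Rational(1, 3), -415, Pow(Add(143, -88), 2)))), -276895) = Add(Add(Mul(-132, Pow(-2829, -1)), Add(Rational(-184, 3), Rational(-415, 3), Mul(Rational(1, 3), -415, Pow(55, 2)))), -276895) = Add(Add(Mul(-132, Rational(-1, 2829)), Add(Rational(-184, 3), Rational(-415, 3), Mul(Rational(1, 3), -415, 3025))), -276895) = Add(Add(Rational(44, 943), Add(Rational(-184, 3), Rational(-415, 3), Rational(-1255375, 3))), -276895) = Add(Add(Rational(44, 943), -418658), -276895) = Add(Rational(-394794450, 943), -276895) = Rational(-655906435, 943)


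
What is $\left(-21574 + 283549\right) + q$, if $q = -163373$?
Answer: $98602$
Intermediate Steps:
$\left(-21574 + 283549\right) + q = \left(-21574 + 283549\right) - 163373 = 261975 - 163373 = 98602$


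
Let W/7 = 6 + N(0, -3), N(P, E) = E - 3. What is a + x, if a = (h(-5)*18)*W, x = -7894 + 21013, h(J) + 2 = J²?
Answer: 13119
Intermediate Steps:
h(J) = -2 + J²
x = 13119
N(P, E) = -3 + E
W = 0 (W = 7*(6 + (-3 - 3)) = 7*(6 - 6) = 7*0 = 0)
a = 0 (a = ((-2 + (-5)²)*18)*0 = ((-2 + 25)*18)*0 = (23*18)*0 = 414*0 = 0)
a + x = 0 + 13119 = 13119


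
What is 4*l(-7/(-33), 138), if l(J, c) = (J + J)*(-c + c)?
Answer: 0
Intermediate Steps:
l(J, c) = 0 (l(J, c) = (2*J)*0 = 0)
4*l(-7/(-33), 138) = 4*0 = 0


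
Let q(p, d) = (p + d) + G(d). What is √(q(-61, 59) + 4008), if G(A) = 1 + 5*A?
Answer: 3*√478 ≈ 65.590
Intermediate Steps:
q(p, d) = 1 + p + 6*d (q(p, d) = (p + d) + (1 + 5*d) = (d + p) + (1 + 5*d) = 1 + p + 6*d)
√(q(-61, 59) + 4008) = √((1 - 61 + 6*59) + 4008) = √((1 - 61 + 354) + 4008) = √(294 + 4008) = √4302 = 3*√478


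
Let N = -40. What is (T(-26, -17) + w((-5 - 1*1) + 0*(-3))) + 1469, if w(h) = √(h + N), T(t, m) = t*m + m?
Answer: 1894 + I*√46 ≈ 1894.0 + 6.7823*I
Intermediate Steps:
T(t, m) = m + m*t (T(t, m) = m*t + m = m + m*t)
w(h) = √(-40 + h) (w(h) = √(h - 40) = √(-40 + h))
(T(-26, -17) + w((-5 - 1*1) + 0*(-3))) + 1469 = (-17*(1 - 26) + √(-40 + ((-5 - 1*1) + 0*(-3)))) + 1469 = (-17*(-25) + √(-40 + ((-5 - 1) + 0))) + 1469 = (425 + √(-40 + (-6 + 0))) + 1469 = (425 + √(-40 - 6)) + 1469 = (425 + √(-46)) + 1469 = (425 + I*√46) + 1469 = 1894 + I*√46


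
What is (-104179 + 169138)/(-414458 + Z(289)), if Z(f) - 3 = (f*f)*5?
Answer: 21653/1050 ≈ 20.622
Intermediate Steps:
Z(f) = 3 + 5*f**2 (Z(f) = 3 + (f*f)*5 = 3 + f**2*5 = 3 + 5*f**2)
(-104179 + 169138)/(-414458 + Z(289)) = (-104179 + 169138)/(-414458 + (3 + 5*289**2)) = 64959/(-414458 + (3 + 5*83521)) = 64959/(-414458 + (3 + 417605)) = 64959/(-414458 + 417608) = 64959/3150 = 64959*(1/3150) = 21653/1050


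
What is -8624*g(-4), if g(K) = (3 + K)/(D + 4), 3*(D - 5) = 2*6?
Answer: 8624/13 ≈ 663.38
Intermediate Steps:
D = 9 (D = 5 + (2*6)/3 = 5 + (⅓)*12 = 5 + 4 = 9)
g(K) = 3/13 + K/13 (g(K) = (3 + K)/(9 + 4) = (3 + K)/13 = (3 + K)*(1/13) = 3/13 + K/13)
-8624*g(-4) = -8624*(3/13 + (1/13)*(-4)) = -8624*(3/13 - 4/13) = -8624*(-1/13) = 8624/13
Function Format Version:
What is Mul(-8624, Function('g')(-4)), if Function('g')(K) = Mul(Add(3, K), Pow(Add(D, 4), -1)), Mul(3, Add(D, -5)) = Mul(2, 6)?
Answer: Rational(8624, 13) ≈ 663.38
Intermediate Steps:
D = 9 (D = Add(5, Mul(Rational(1, 3), Mul(2, 6))) = Add(5, Mul(Rational(1, 3), 12)) = Add(5, 4) = 9)
Function('g')(K) = Add(Rational(3, 13), Mul(Rational(1, 13), K)) (Function('g')(K) = Mul(Add(3, K), Pow(Add(9, 4), -1)) = Mul(Add(3, K), Pow(13, -1)) = Mul(Add(3, K), Rational(1, 13)) = Add(Rational(3, 13), Mul(Rational(1, 13), K)))
Mul(-8624, Function('g')(-4)) = Mul(-8624, Add(Rational(3, 13), Mul(Rational(1, 13), -4))) = Mul(-8624, Add(Rational(3, 13), Rational(-4, 13))) = Mul(-8624, Rational(-1, 13)) = Rational(8624, 13)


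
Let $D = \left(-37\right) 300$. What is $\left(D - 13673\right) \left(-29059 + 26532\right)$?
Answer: $62601371$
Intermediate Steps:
$D = -11100$
$\left(D - 13673\right) \left(-29059 + 26532\right) = \left(-11100 - 13673\right) \left(-29059 + 26532\right) = \left(-24773\right) \left(-2527\right) = 62601371$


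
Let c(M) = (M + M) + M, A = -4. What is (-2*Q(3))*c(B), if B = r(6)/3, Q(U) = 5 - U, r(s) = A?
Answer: 16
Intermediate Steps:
r(s) = -4
B = -4/3 ≈ -1.3333
c(M) = 3*M (c(M) = 2*M + M = 3*M)
(-2*Q(3))*c(B) = (-2*(5 - 1*3))*(3*(-4/3)) = -2*(5 - 3)*(-4) = -2*2*(-4) = -4*(-4) = 16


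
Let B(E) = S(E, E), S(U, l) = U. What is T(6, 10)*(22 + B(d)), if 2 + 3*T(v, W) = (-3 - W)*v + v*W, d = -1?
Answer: -140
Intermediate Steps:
T(v, W) = -⅔ + W*v/3 + v*(-3 - W)/3 (T(v, W) = -⅔ + ((-3 - W)*v + v*W)/3 = -⅔ + (v*(-3 - W) + W*v)/3 = -⅔ + (W*v + v*(-3 - W))/3 = -⅔ + (W*v/3 + v*(-3 - W)/3) = -⅔ + W*v/3 + v*(-3 - W)/3)
B(E) = E
T(6, 10)*(22 + B(d)) = (-⅔ - 1*6)*(22 - 1) = (-⅔ - 6)*21 = -20/3*21 = -140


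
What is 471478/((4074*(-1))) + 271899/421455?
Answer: -4704739142/40881135 ≈ -115.08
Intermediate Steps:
471478/((4074*(-1))) + 271899/421455 = 471478/(-4074) + 271899*(1/421455) = 471478*(-1/4074) + 90633/140485 = -33677/291 + 90633/140485 = -4704739142/40881135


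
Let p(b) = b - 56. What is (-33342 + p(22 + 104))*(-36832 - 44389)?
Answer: 2702385112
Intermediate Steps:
p(b) = -56 + b
(-33342 + p(22 + 104))*(-36832 - 44389) = (-33342 + (-56 + (22 + 104)))*(-36832 - 44389) = (-33342 + (-56 + 126))*(-81221) = (-33342 + 70)*(-81221) = -33272*(-81221) = 2702385112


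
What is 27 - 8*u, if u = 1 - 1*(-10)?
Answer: -61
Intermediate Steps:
u = 11 (u = 1 + 10 = 11)
27 - 8*u = 27 - 8*11 = 27 - 88 = -61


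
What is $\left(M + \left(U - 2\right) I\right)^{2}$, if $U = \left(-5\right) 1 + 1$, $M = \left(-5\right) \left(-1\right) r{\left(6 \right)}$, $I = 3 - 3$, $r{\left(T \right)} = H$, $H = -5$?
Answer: $625$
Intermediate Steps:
$r{\left(T \right)} = -5$
$I = 0$
$M = -25$ ($M = \left(-5\right) \left(-1\right) \left(-5\right) = 5 \left(-5\right) = -25$)
$U = -4$ ($U = -5 + 1 = -4$)
$\left(M + \left(U - 2\right) I\right)^{2} = \left(-25 + \left(-4 - 2\right) 0\right)^{2} = \left(-25 - 0\right)^{2} = \left(-25 + 0\right)^{2} = \left(-25\right)^{2} = 625$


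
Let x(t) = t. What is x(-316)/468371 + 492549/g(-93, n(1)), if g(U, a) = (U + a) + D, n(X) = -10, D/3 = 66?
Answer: 230695637659/44495245 ≈ 5184.7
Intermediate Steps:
D = 198 (D = 3*66 = 198)
g(U, a) = 198 + U + a (g(U, a) = (U + a) + 198 = 198 + U + a)
x(-316)/468371 + 492549/g(-93, n(1)) = -316/468371 + 492549/(198 - 93 - 10) = -316*1/468371 + 492549/95 = -316/468371 + 492549*(1/95) = -316/468371 + 492549/95 = 230695637659/44495245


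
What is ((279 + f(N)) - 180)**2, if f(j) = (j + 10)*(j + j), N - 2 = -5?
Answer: 3249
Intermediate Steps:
N = -3 (N = 2 - 5 = -3)
f(j) = 2*j*(10 + j) (f(j) = (10 + j)*(2*j) = 2*j*(10 + j))
((279 + f(N)) - 180)**2 = ((279 + 2*(-3)*(10 - 3)) - 180)**2 = ((279 + 2*(-3)*7) - 180)**2 = ((279 - 42) - 180)**2 = (237 - 180)**2 = 57**2 = 3249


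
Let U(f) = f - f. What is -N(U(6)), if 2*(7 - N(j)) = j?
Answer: -7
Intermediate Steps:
U(f) = 0
N(j) = 7 - j/2
-N(U(6)) = -(7 - ½*0) = -(7 + 0) = -1*7 = -7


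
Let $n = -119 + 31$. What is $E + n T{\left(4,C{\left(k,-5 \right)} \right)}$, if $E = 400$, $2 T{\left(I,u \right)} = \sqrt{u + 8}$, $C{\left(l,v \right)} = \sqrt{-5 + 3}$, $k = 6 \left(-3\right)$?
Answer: $400 - 44 \sqrt{8 + i \sqrt{2}} \approx 275.07 - 10.958 i$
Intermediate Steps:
$k = -18$
$C{\left(l,v \right)} = i \sqrt{2}$ ($C{\left(l,v \right)} = \sqrt{-2} = i \sqrt{2}$)
$T{\left(I,u \right)} = \frac{\sqrt{8 + u}}{2}$ ($T{\left(I,u \right)} = \frac{\sqrt{u + 8}}{2} = \frac{\sqrt{8 + u}}{2}$)
$n = -88$
$E + n T{\left(4,C{\left(k,-5 \right)} \right)} = 400 - 88 \frac{\sqrt{8 + i \sqrt{2}}}{2} = 400 - 44 \sqrt{8 + i \sqrt{2}}$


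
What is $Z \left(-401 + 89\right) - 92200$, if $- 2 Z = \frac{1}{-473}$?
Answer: $- \frac{43610756}{473} \approx -92200.0$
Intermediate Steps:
$Z = \frac{1}{946}$ ($Z = - \frac{1}{2 \left(-473\right)} = \left(- \frac{1}{2}\right) \left(- \frac{1}{473}\right) = \frac{1}{946} \approx 0.0010571$)
$Z \left(-401 + 89\right) - 92200 = \frac{-401 + 89}{946} - 92200 = \frac{1}{946} \left(-312\right) - 92200 = - \frac{156}{473} - 92200 = - \frac{43610756}{473}$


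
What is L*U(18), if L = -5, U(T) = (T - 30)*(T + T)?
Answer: 2160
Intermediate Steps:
U(T) = 2*T*(-30 + T) (U(T) = (-30 + T)*(2*T) = 2*T*(-30 + T))
L*U(18) = -10*18*(-30 + 18) = -10*18*(-12) = -5*(-432) = 2160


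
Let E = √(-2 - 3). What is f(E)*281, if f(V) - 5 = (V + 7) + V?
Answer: 3372 + 562*I*√5 ≈ 3372.0 + 1256.7*I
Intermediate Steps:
E = I*√5 (E = √(-5) = I*√5 ≈ 2.2361*I)
f(V) = 12 + 2*V (f(V) = 5 + ((V + 7) + V) = 5 + ((7 + V) + V) = 5 + (7 + 2*V) = 12 + 2*V)
f(E)*281 = (12 + 2*(I*√5))*281 = (12 + 2*I*√5)*281 = 3372 + 562*I*√5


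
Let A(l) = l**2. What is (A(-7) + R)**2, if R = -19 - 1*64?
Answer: 1156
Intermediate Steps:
R = -83 (R = -19 - 64 = -83)
(A(-7) + R)**2 = ((-7)**2 - 83)**2 = (49 - 83)**2 = (-34)**2 = 1156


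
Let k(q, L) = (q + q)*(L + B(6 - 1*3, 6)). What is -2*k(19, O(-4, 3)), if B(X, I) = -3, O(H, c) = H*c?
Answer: 1140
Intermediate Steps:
k(q, L) = 2*q*(-3 + L) (k(q, L) = (q + q)*(L - 3) = (2*q)*(-3 + L) = 2*q*(-3 + L))
-2*k(19, O(-4, 3)) = -4*19*(-3 - 4*3) = -4*19*(-3 - 12) = -4*19*(-15) = -2*(-570) = 1140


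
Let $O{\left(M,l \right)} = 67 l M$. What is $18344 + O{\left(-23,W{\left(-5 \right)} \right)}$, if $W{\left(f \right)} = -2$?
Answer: $21426$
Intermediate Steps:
$O{\left(M,l \right)} = 67 M l$
$18344 + O{\left(-23,W{\left(-5 \right)} \right)} = 18344 + 67 \left(-23\right) \left(-2\right) = 18344 + 3082 = 21426$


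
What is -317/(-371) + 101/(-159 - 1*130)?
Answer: 54142/107219 ≈ 0.50497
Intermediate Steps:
-317/(-371) + 101/(-159 - 1*130) = -317*(-1/371) + 101/(-159 - 130) = 317/371 + 101/(-289) = 317/371 + 101*(-1/289) = 317/371 - 101/289 = 54142/107219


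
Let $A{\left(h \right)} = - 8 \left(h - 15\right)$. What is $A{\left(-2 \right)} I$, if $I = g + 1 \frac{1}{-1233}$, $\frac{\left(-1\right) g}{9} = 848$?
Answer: $- \frac{1279794952}{1233} \approx -1.038 \cdot 10^{6}$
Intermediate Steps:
$g = -7632$ ($g = \left(-9\right) 848 = -7632$)
$A{\left(h \right)} = 120 - 8 h$ ($A{\left(h \right)} = - 8 \left(-15 + h\right) = 120 - 8 h$)
$I = - \frac{9410257}{1233}$ ($I = -7632 + 1 \frac{1}{-1233} = -7632 + 1 \left(- \frac{1}{1233}\right) = -7632 - \frac{1}{1233} = - \frac{9410257}{1233} \approx -7632.0$)
$A{\left(-2 \right)} I = \left(120 - -16\right) \left(- \frac{9410257}{1233}\right) = \left(120 + 16\right) \left(- \frac{9410257}{1233}\right) = 136 \left(- \frac{9410257}{1233}\right) = - \frac{1279794952}{1233}$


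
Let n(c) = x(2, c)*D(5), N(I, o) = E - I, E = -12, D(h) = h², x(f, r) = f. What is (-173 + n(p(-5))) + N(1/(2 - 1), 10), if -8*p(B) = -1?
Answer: -136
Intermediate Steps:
p(B) = ⅛ (p(B) = -⅛*(-1) = ⅛)
N(I, o) = -12 - I
n(c) = 50 (n(c) = 2*5² = 2*25 = 50)
(-173 + n(p(-5))) + N(1/(2 - 1), 10) = (-173 + 50) + (-12 - 1/(2 - 1)) = -123 + (-12 - 1/1) = -123 + (-12 - 1*1) = -123 + (-12 - 1) = -123 - 13 = -136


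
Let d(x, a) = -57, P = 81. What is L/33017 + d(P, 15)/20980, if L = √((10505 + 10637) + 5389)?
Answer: -57/20980 + √26531/33017 ≈ 0.0022164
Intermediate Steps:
L = √26531 (L = √(21142 + 5389) = √26531 ≈ 162.88)
L/33017 + d(P, 15)/20980 = √26531/33017 - 57/20980 = -57/20980 + √26531/33017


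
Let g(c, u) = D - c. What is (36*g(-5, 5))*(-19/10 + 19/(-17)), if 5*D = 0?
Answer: -9234/17 ≈ -543.18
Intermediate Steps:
D = 0 (D = (1/5)*0 = 0)
g(c, u) = -c (g(c, u) = 0 - c = -c)
(36*g(-5, 5))*(-19/10 + 19/(-17)) = (36*(-1*(-5)))*(-19/10 + 19/(-17)) = (36*5)*(-19*1/10 + 19*(-1/17)) = 180*(-19/10 - 19/17) = 180*(-513/170) = -9234/17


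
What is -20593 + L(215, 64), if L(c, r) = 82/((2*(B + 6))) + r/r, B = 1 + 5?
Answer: -247063/12 ≈ -20589.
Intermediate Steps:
B = 6
L(c, r) = 53/12 (L(c, r) = 82/((2*(6 + 6))) + r/r = 82/((2*12)) + 1 = 82/24 + 1 = 82*(1/24) + 1 = 41/12 + 1 = 53/12)
-20593 + L(215, 64) = -20593 + 53/12 = -247063/12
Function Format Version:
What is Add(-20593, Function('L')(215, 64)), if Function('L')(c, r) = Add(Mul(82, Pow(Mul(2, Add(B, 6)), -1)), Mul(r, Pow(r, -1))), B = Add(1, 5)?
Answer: Rational(-247063, 12) ≈ -20589.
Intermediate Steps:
B = 6
Function('L')(c, r) = Rational(53, 12) (Function('L')(c, r) = Add(Mul(82, Pow(Mul(2, Add(6, 6)), -1)), Mul(r, Pow(r, -1))) = Add(Mul(82, Pow(Mul(2, 12), -1)), 1) = Add(Mul(82, Pow(24, -1)), 1) = Add(Mul(82, Rational(1, 24)), 1) = Add(Rational(41, 12), 1) = Rational(53, 12))
Add(-20593, Function('L')(215, 64)) = Add(-20593, Rational(53, 12)) = Rational(-247063, 12)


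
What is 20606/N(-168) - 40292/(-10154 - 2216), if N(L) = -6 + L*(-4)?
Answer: 70432673/2059605 ≈ 34.197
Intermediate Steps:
N(L) = -6 - 4*L
20606/N(-168) - 40292/(-10154 - 2216) = 20606/(-6 - 4*(-168)) - 40292/(-10154 - 2216) = 20606/(-6 + 672) - 40292/(-12370) = 20606/666 - 40292*(-1/12370) = 20606*(1/666) + 20146/6185 = 10303/333 + 20146/6185 = 70432673/2059605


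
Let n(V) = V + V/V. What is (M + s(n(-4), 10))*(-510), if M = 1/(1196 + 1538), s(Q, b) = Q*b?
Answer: 20914845/1367 ≈ 15300.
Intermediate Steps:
n(V) = 1 + V (n(V) = V + 1 = 1 + V)
M = 1/2734 ≈ 0.00036576
(M + s(n(-4), 10))*(-510) = (1/2734 + (1 - 4)*10)*(-510) = (1/2734 - 3*10)*(-510) = (1/2734 - 30)*(-510) = -82019/2734*(-510) = 20914845/1367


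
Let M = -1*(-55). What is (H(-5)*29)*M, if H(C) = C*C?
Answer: 39875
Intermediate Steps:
H(C) = C**2
M = 55
(H(-5)*29)*M = ((-5)**2*29)*55 = (25*29)*55 = 725*55 = 39875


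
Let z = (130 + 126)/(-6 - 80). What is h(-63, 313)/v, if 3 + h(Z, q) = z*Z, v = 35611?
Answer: 7935/1531273 ≈ 0.0051820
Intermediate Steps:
z = -128/43 (z = 256/(-86) = 256*(-1/86) = -128/43 ≈ -2.9767)
h(Z, q) = -3 - 128*Z/43
h(-63, 313)/v = (-3 - 128/43*(-63))/35611 = (-3 + 8064/43)*(1/35611) = (7935/43)*(1/35611) = 7935/1531273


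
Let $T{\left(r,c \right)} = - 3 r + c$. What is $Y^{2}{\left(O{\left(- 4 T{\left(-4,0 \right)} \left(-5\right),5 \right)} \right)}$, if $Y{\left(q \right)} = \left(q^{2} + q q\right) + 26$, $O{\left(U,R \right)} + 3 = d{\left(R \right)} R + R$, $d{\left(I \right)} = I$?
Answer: $2202256$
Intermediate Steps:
$T{\left(r,c \right)} = c - 3 r$
$O{\left(U,R \right)} = -3 + R + R^{2}$ ($O{\left(U,R \right)} = -3 + \left(R R + R\right) = -3 + \left(R^{2} + R\right) = -3 + \left(R + R^{2}\right) = -3 + R + R^{2}$)
$Y{\left(q \right)} = 26 + 2 q^{2}$ ($Y{\left(q \right)} = \left(q^{2} + q^{2}\right) + 26 = 2 q^{2} + 26 = 26 + 2 q^{2}$)
$Y^{2}{\left(O{\left(- 4 T{\left(-4,0 \right)} \left(-5\right),5 \right)} \right)} = \left(26 + 2 \left(-3 + 5 + 5^{2}\right)^{2}\right)^{2} = \left(26 + 2 \left(-3 + 5 + 25\right)^{2}\right)^{2} = \left(26 + 2 \cdot 27^{2}\right)^{2} = \left(26 + 2 \cdot 729\right)^{2} = \left(26 + 1458\right)^{2} = 1484^{2} = 2202256$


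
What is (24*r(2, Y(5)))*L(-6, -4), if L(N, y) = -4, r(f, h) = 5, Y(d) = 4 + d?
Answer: -480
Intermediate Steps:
(24*r(2, Y(5)))*L(-6, -4) = (24*5)*(-4) = 120*(-4) = -480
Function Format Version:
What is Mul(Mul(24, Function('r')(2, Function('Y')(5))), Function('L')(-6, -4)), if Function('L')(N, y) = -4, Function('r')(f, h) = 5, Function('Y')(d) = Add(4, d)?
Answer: -480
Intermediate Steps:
Mul(Mul(24, Function('r')(2, Function('Y')(5))), Function('L')(-6, -4)) = Mul(Mul(24, 5), -4) = Mul(120, -4) = -480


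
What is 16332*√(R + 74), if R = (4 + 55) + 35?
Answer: 32664*√42 ≈ 2.1169e+5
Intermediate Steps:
R = 94 (R = 59 + 35 = 94)
16332*√(R + 74) = 16332*√(94 + 74) = 16332*√168 = 16332*(2*√42) = 32664*√42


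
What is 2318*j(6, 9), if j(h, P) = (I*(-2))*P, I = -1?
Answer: 41724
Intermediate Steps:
j(h, P) = 2*P (j(h, P) = (-1*(-2))*P = 2*P)
2318*j(6, 9) = 2318*(2*9) = 2318*18 = 41724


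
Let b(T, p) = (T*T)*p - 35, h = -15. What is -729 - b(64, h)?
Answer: 60746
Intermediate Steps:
b(T, p) = -35 + p*T**2 (b(T, p) = T**2*p - 35 = p*T**2 - 35 = -35 + p*T**2)
-729 - b(64, h) = -729 - (-35 - 15*64**2) = -729 - (-35 - 15*4096) = -729 - (-35 - 61440) = -729 - 1*(-61475) = -729 + 61475 = 60746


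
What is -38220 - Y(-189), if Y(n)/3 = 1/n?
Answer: -2407859/63 ≈ -38220.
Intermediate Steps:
Y(n) = 3/n
-38220 - Y(-189) = -38220 - 3/(-189) = -38220 - 3*(-1)/189 = -38220 - 1*(-1/63) = -38220 + 1/63 = -2407859/63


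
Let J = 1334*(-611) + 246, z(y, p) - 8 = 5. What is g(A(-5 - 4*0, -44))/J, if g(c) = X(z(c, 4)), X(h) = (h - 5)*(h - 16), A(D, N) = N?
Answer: 6/203707 ≈ 2.9454e-5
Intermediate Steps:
z(y, p) = 13 (z(y, p) = 8 + 5 = 13)
X(h) = (-16 + h)*(-5 + h) (X(h) = (-5 + h)*(-16 + h) = (-16 + h)*(-5 + h))
J = -814828 (J = -815074 + 246 = -814828)
g(c) = -24 (g(c) = 80 + 13**2 - 21*13 = 80 + 169 - 273 = -24)
g(A(-5 - 4*0, -44))/J = -24/(-814828) = -24*(-1/814828) = 6/203707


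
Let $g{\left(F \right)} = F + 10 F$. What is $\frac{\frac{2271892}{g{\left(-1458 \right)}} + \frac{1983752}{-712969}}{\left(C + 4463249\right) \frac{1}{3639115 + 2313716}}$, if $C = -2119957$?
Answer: $- \frac{26429353180969427}{72028492624242} \approx -366.93$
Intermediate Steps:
$g{\left(F \right)} = 11 F$
$\frac{\frac{2271892}{g{\left(-1458 \right)}} + \frac{1983752}{-712969}}{\left(C + 4463249\right) \frac{1}{3639115 + 2313716}} = \frac{\frac{2271892}{11 \left(-1458\right)} + \frac{1983752}{-712969}}{\left(-2119957 + 4463249\right) \frac{1}{3639115 + 2313716}} = \frac{\frac{2271892}{-16038} + 1983752 \left(- \frac{1}{712969}\right)}{2343292 \cdot \frac{1}{5952831}} = \frac{2271892 \left(- \frac{1}{16038}\right) - \frac{63992}{22999}}{2343292 \cdot \frac{1}{5952831}} = \frac{- \frac{1135946}{8019} - \frac{63992}{22999}}{\frac{2343292}{5952831}} = \left(- \frac{26638773902}{184428981}\right) \frac{5952831}{2343292} = - \frac{26429353180969427}{72028492624242}$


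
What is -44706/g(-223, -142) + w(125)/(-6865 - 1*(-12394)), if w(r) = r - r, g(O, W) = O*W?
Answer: -22353/15833 ≈ -1.4118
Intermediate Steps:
w(r) = 0
-44706/g(-223, -142) + w(125)/(-6865 - 1*(-12394)) = -44706/((-223*(-142))) + 0/(-6865 - 1*(-12394)) = -44706/31666 + 0/(-6865 + 12394) = -44706*1/31666 + 0/5529 = -22353/15833 + 0*(1/5529) = -22353/15833 + 0 = -22353/15833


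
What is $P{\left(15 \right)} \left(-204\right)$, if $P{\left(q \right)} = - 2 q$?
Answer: $6120$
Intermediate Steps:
$P{\left(15 \right)} \left(-204\right) = \left(-2\right) 15 \left(-204\right) = \left(-30\right) \left(-204\right) = 6120$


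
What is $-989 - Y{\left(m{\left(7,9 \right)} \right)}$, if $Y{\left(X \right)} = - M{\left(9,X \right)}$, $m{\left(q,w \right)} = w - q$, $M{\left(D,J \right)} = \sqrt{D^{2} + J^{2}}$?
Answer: $-989 + \sqrt{85} \approx -979.78$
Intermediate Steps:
$Y{\left(X \right)} = - \sqrt{81 + X^{2}}$ ($Y{\left(X \right)} = - \sqrt{9^{2} + X^{2}} = - \sqrt{81 + X^{2}}$)
$-989 - Y{\left(m{\left(7,9 \right)} \right)} = -989 - - \sqrt{81 + \left(9 - 7\right)^{2}} = -989 - - \sqrt{81 + 2^{2}} = -989 - - \sqrt{81 + 4} = -989 - - \sqrt{85} = -989 + \sqrt{85}$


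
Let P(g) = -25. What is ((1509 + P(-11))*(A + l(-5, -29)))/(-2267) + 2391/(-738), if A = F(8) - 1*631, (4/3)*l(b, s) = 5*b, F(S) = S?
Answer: 232473023/557682 ≈ 416.86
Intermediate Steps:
l(b, s) = 15*b/4 (l(b, s) = 3*(5*b)/4 = 15*b/4)
A = -623 (A = 8 - 1*631 = 8 - 631 = -623)
((1509 + P(-11))*(A + l(-5, -29)))/(-2267) + 2391/(-738) = ((1509 - 25)*(-623 + (15/4)*(-5)))/(-2267) + 2391/(-738) = (1484*(-623 - 75/4))*(-1/2267) + 2391*(-1/738) = (1484*(-2567/4))*(-1/2267) - 797/246 = -952357*(-1/2267) - 797/246 = 952357/2267 - 797/246 = 232473023/557682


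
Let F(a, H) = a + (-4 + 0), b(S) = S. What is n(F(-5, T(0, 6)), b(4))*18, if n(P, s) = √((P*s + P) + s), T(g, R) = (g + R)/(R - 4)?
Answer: 18*I*√41 ≈ 115.26*I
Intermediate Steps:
T(g, R) = (R + g)/(-4 + R)
F(a, H) = -4 + a (F(a, H) = a - 4 = -4 + a)
n(P, s) = √(P + s + P*s) (n(P, s) = √((P + P*s) + s) = √(P + s + P*s))
n(F(-5, T(0, 6)), b(4))*18 = √((-4 - 5) + 4 + (-4 - 5)*4)*18 = √(-9 + 4 - 9*4)*18 = √(-9 + 4 - 36)*18 = √(-41)*18 = (I*√41)*18 = 18*I*√41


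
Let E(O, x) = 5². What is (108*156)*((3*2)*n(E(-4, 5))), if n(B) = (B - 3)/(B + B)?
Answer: 1111968/25 ≈ 44479.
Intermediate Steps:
E(O, x) = 25
n(B) = (-3 + B)/(2*B) (n(B) = (-3 + B)/((2*B)) = (-3 + B)*(1/(2*B)) = (-3 + B)/(2*B))
(108*156)*((3*2)*n(E(-4, 5))) = (108*156)*((3*2)*((½)*(-3 + 25)/25)) = 16848*(6*((½)*(1/25)*22)) = 16848*(6*(11/25)) = 16848*(66/25) = 1111968/25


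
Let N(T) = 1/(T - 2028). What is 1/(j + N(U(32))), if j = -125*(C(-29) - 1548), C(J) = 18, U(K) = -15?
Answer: 2043/390723749 ≈ 5.2288e-6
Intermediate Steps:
N(T) = 1/(-2028 + T)
j = 191250 (j = -125*(18 - 1548) = -125*(-1530) = 191250)
1/(j + N(U(32))) = 1/(191250 + 1/(-2028 - 15)) = 1/(191250 + 1/(-2043)) = 1/(191250 - 1/2043) = 1/(390723749/2043) = 2043/390723749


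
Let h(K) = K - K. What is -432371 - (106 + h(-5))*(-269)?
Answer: -403857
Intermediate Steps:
h(K) = 0
-432371 - (106 + h(-5))*(-269) = -432371 - (106 + 0)*(-269) = -432371 - 106*(-269) = -432371 - 1*(-28514) = -432371 + 28514 = -403857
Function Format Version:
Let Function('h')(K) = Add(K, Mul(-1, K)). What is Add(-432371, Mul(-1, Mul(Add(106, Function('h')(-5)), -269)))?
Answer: -403857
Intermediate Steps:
Function('h')(K) = 0
Add(-432371, Mul(-1, Mul(Add(106, Function('h')(-5)), -269))) = Add(-432371, Mul(-1, Mul(Add(106, 0), -269))) = Add(-432371, Mul(-1, Mul(106, -269))) = Add(-432371, Mul(-1, -28514)) = Add(-432371, 28514) = -403857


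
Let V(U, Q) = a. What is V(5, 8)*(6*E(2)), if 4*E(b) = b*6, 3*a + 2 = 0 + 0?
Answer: -12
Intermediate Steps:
a = -2/3 (a = -2/3 + (0 + 0)/3 = -2/3 + (1/3)*0 = -2/3 + 0 = -2/3 ≈ -0.66667)
V(U, Q) = -2/3
E(b) = 3*b/2 (E(b) = (b*6)/4 = (6*b)/4 = 3*b/2)
V(5, 8)*(6*E(2)) = -4*(3/2)*2 = -4*3 = -2/3*18 = -12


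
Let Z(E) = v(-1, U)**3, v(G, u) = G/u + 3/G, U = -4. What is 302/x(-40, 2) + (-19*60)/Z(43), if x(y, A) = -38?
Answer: 1185259/25289 ≈ 46.869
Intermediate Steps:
v(G, u) = 3/G + G/u
Z(E) = -1331/64 (Z(E) = (3/(-1) - 1/(-4))**3 = (3*(-1) - 1*(-1/4))**3 = (-3 + 1/4)**3 = (-11/4)**3 = -1331/64)
302/x(-40, 2) + (-19*60)/Z(43) = 302/(-38) + (-19*60)/(-1331/64) = 302*(-1/38) - 1140*(-64/1331) = -151/19 + 72960/1331 = 1185259/25289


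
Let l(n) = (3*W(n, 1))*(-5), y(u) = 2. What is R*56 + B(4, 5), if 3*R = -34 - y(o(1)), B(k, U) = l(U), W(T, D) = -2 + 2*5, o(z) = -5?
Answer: -792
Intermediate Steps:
W(T, D) = 8 (W(T, D) = -2 + 10 = 8)
l(n) = -120 (l(n) = (3*8)*(-5) = 24*(-5) = -120)
B(k, U) = -120
R = -12 (R = (-34 - 1*2)/3 = (-34 - 2)/3 = (1/3)*(-36) = -12)
R*56 + B(4, 5) = -12*56 - 120 = -672 - 120 = -792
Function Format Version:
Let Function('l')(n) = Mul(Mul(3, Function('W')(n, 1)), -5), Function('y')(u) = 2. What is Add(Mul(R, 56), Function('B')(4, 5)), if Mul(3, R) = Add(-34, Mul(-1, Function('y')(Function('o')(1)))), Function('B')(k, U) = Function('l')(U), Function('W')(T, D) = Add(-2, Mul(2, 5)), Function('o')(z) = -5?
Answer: -792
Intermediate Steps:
Function('W')(T, D) = 8 (Function('W')(T, D) = Add(-2, 10) = 8)
Function('l')(n) = -120 (Function('l')(n) = Mul(Mul(3, 8), -5) = Mul(24, -5) = -120)
Function('B')(k, U) = -120
R = -12 (R = Mul(Rational(1, 3), Add(-34, Mul(-1, 2))) = Mul(Rational(1, 3), Add(-34, -2)) = Mul(Rational(1, 3), -36) = -12)
Add(Mul(R, 56), Function('B')(4, 5)) = Add(Mul(-12, 56), -120) = Add(-672, -120) = -792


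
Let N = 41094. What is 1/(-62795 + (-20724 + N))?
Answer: -1/42425 ≈ -2.3571e-5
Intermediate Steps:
1/(-62795 + (-20724 + N)) = 1/(-62795 + (-20724 + 41094)) = 1/(-62795 + 20370) = 1/(-42425) = -1/42425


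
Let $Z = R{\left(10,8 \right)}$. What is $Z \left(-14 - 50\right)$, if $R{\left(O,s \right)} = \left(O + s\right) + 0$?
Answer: $-1152$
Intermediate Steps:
$R{\left(O,s \right)} = O + s$
$Z = 18$ ($Z = 10 + 8 = 18$)
$Z \left(-14 - 50\right) = 18 \left(-14 - 50\right) = 18 \left(-64\right) = -1152$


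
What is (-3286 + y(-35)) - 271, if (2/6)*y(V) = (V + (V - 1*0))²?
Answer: 11143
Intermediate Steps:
y(V) = 12*V² (y(V) = 3*(V + (V - 1*0))² = 3*(V + (V + 0))² = 3*(V + V)² = 3*(2*V)² = 3*(4*V²) = 12*V²)
(-3286 + y(-35)) - 271 = (-3286 + 12*(-35)²) - 271 = (-3286 + 12*1225) - 271 = (-3286 + 14700) - 271 = 11414 - 271 = 11143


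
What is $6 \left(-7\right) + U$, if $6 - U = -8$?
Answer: $-28$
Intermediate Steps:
$U = 14$ ($U = 6 - -8 = 6 + 8 = 14$)
$6 \left(-7\right) + U = 6 \left(-7\right) + 14 = -42 + 14 = -28$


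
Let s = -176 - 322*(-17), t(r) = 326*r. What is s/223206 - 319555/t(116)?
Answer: -11854374027/1406793016 ≈ -8.4265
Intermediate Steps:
s = 5298 (s = -176 + 5474 = 5298)
s/223206 - 319555/t(116) = 5298/223206 - 319555/(326*116) = 5298*(1/223206) - 319555/37816 = 883/37201 - 319555*1/37816 = 883/37201 - 319555/37816 = -11854374027/1406793016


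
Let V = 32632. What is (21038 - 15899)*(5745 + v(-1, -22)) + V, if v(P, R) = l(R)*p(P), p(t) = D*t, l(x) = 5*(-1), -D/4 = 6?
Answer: 28939507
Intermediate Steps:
D = -24 (D = -4*6 = -24)
l(x) = -5
p(t) = -24*t
v(P, R) = 120*P (v(P, R) = -(-120)*P = 120*P)
(21038 - 15899)*(5745 + v(-1, -22)) + V = (21038 - 15899)*(5745 + 120*(-1)) + 32632 = 5139*(5745 - 120) + 32632 = 5139*5625 + 32632 = 28906875 + 32632 = 28939507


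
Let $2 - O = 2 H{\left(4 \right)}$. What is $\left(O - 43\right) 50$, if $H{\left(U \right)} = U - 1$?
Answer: $-2350$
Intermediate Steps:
$H{\left(U \right)} = -1 + U$
$O = -4$ ($O = 2 - 2 \left(-1 + 4\right) = 2 - 2 \cdot 3 = 2 - 6 = -4$)
$\left(O - 43\right) 50 = \left(-4 - 43\right) 50 = \left(-47\right) 50 = -2350$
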